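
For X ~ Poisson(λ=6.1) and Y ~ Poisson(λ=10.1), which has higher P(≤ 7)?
X has higher probability (P(X ≤ 7) = 0.7301 > P(Y ≤ 7) = 0.2113)

Compute P(≤ 7) for each distribution:

X ~ Poisson(λ=6.1):
P(X ≤ 7) = 0.7301

Y ~ Poisson(λ=10.1):
P(Y ≤ 7) = 0.2113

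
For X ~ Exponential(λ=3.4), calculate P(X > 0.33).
0.325628

We have X ~ Exponential(λ=3.4).

P(X > 0.33) = 1 - P(X ≤ 0.33)
                = 1 - F(0.33)
                = 1 - 0.674372
                = 0.325628

So there's approximately a 32.6% chance that X exceeds 0.33.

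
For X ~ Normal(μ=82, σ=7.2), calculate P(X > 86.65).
0.259194

We have X ~ Normal(μ=82, σ=7.2).

P(X > 86.65) = 1 - P(X ≤ 86.65)
                = 1 - F(86.65)
                = 1 - 0.740806
                = 0.259194

So there's approximately a 25.9% chance that X exceeds 86.65.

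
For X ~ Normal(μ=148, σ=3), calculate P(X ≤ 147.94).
0.492022

We have X ~ Normal(μ=148, σ=3).

The CDF gives us P(X ≤ k).

Using the CDF:
P(X ≤ 147.94) = 0.492022

This means there's approximately a 49.2% chance that X is at most 147.94.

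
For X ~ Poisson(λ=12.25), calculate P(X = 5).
0.011000

We have X ~ Poisson(λ=12.25).

For a Poisson distribution, the PMF gives us the probability of each outcome.

Using the PMF formula:
P(X = 5) = 0.011000

Rounded to 4 decimal places: 0.0110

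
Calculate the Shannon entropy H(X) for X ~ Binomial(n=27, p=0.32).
2.3022 nats

We have X ~ Binomial(n=27, p=0.32).

The Shannon entropy measures the uncertainty or information content of the distribution.

For a Binomial distribution with n=27, p=0.32:
H(X) = 2.3022 nats

(In bits, this would be 3.3213 bits.)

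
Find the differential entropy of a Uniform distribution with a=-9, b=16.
3.2189 nats

We have X ~ Uniform(a=-9, b=16).

The differential entropy measures the uncertainty or information content of the distribution.

For a Uniform distribution with a=-9, b=16:
h(X) = 3.2189 nats

(In bits, this would be 4.6439 bits.)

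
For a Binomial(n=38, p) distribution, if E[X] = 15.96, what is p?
p = 0.42

For a Binomial(n, p) distribution:
E[X] = n × p

Given n = 38 and E[X] = 15.96:
15.96 = 38 × p
p = 15.96 / 38 = 0.42

Verification: Binomial(38, 0.42) has E[X] = 15.96 ✓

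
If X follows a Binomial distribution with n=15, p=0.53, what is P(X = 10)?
0.120449

We have X ~ Binomial(n=15, p=0.53).

For a Binomial distribution, the PMF gives us the probability of each outcome.

Using the PMF formula:
P(X = 10) = 0.120449

Rounded to 4 decimal places: 0.1204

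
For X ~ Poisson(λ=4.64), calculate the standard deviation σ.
2.1541

We have X ~ Poisson(λ=4.64).

For a Poisson distribution with λ=4.64:
σ = √Var(X) = 2.1541

The standard deviation is the square root of the variance.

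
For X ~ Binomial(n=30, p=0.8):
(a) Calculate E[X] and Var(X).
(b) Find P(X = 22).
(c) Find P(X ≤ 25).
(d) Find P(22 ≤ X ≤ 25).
(a) E[X] = 24.0000, Var(X) = 4.8000
(b) P(X = 22) = 0.110559
(c) P(X ≤ 25) = 0.744767
(d) P(22 ≤ X ≤ 25) = 0.616116

We have X ~ Binomial(n=30, p=0.8).

(a) Moments:
E[X] = 24.0000
Var(X) = 4.8000
σ = √Var(X) = 2.1909

(b) Point probability using PMF:
P(X = 22) = 0.110559

(c) Cumulative probability using CDF:
P(X ≤ 25) = F(25) = 0.744767

(d) Range probability:
P(22 ≤ X ≤ 25) = P(X ≤ 25) - P(X ≤ 21)
                   = F(25) - F(21)
                   = 0.744767 - 0.128651
                   = 0.616116

This means approximately 61.6% of outcomes fall in the interval [22, 25].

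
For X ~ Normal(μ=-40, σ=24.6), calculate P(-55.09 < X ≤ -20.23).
0.519402

We have X ~ Normal(μ=-40, σ=24.6).

To find P(-55.09 < X ≤ -20.23), we use:
P(-55.09 < X ≤ -20.23) = P(X ≤ -20.23) - P(X ≤ -55.09)
                 = F(-20.23) - F(-55.09)
                 = 0.789203 - 0.269801
                 = 0.519402

So there's approximately a 51.9% chance that X falls in this range.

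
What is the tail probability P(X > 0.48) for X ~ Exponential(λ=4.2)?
0.133187

We have X ~ Exponential(λ=4.2).

P(X > 0.48) = 1 - P(X ≤ 0.48)
                = 1 - F(0.48)
                = 1 - 0.866813
                = 0.133187

So there's approximately a 13.3% chance that X exceeds 0.48.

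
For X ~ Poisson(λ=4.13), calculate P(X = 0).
0.016083

We have X ~ Poisson(λ=4.13).

For a Poisson distribution, the PMF gives us the probability of each outcome.

Using the PMF formula:
P(X = 0) = 0.016083

Rounded to 4 decimal places: 0.0161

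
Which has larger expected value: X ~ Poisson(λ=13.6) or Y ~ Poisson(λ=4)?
X has larger mean (13.6000 > 4.0000)

Compute the expected value for each distribution:

X ~ Poisson(λ=13.6):
E[X] = 13.6000

Y ~ Poisson(λ=4):
E[Y] = 4.0000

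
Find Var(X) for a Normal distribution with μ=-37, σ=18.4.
338.5600

We have X ~ Normal(μ=-37, σ=18.4).

For a Normal distribution with μ=-37, σ=18.4:
Var(X) = 338.5600

The variance measures the spread of the distribution around the mean.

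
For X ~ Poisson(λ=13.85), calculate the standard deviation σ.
3.7216

We have X ~ Poisson(λ=13.85).

For a Poisson distribution with λ=13.85:
σ = √Var(X) = 3.7216

The standard deviation is the square root of the variance.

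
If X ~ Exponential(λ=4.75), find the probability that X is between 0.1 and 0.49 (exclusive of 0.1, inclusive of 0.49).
0.524346

We have X ~ Exponential(λ=4.75).

To find P(0.1 < X ≤ 0.49), we use:
P(0.1 < X ≤ 0.49) = P(X ≤ 0.49) - P(X ≤ 0.1)
                 = F(0.49) - F(0.1)
                 = 0.902461 - 0.378115
                 = 0.524346

So there's approximately a 52.4% chance that X falls in this range.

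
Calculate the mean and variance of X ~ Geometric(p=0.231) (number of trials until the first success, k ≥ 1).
E[X] = 4.3290, Var(X) = 14.4113

We have X ~ Geometric(p=0.231) (number of trials until the first success, k ≥ 1).

For a Geometric distribution with p=0.231 (number of trials until the first success, k ≥ 1):

Expected value:
E[X] = 4.3290

Variance:
Var(X) = 14.4113

Standard deviation:
σ = √Var(X) = 3.7962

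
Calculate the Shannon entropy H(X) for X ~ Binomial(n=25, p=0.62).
2.3045 nats

We have X ~ Binomial(n=25, p=0.62).

The Shannon entropy measures the uncertainty or information content of the distribution.

For a Binomial distribution with n=25, p=0.62:
H(X) = 2.3045 nats

(In bits, this would be 3.3247 bits.)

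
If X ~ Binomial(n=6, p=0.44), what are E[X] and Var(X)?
E[X] = 2.6400, Var(X) = 1.4784

We have X ~ Binomial(n=6, p=0.44).

For a Binomial distribution with n=6, p=0.44:

Expected value:
E[X] = 2.6400

Variance:
Var(X) = 1.4784

Standard deviation:
σ = √Var(X) = 1.2159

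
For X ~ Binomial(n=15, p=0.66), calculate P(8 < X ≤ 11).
0.586528

We have X ~ Binomial(n=15, p=0.66).

To find P(8 < X ≤ 11), we use:
P(8 < X ≤ 11) = P(X ≤ 11) - P(X ≤ 8)
                 = F(11) - F(8)
                 = 0.805957 - 0.219429
                 = 0.586528

So there's approximately a 58.7% chance that X falls in this range.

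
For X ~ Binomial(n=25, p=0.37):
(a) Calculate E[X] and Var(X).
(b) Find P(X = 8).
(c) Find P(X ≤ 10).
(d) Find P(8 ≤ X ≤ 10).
(a) E[X] = 9.2500, Var(X) = 5.8275
(b) P(X = 8) = 0.147387
(c) P(X ≤ 10) = 0.701899
(d) P(8 ≤ X ≤ 10) = 0.464532

We have X ~ Binomial(n=25, p=0.37).

(a) Moments:
E[X] = 9.2500
Var(X) = 5.8275
σ = √Var(X) = 2.4140

(b) Point probability using PMF:
P(X = 8) = 0.147387

(c) Cumulative probability using CDF:
P(X ≤ 10) = F(10) = 0.701899

(d) Range probability:
P(8 ≤ X ≤ 10) = P(X ≤ 10) - P(X ≤ 7)
                   = F(10) - F(7)
                   = 0.701899 - 0.237367
                   = 0.464532

This means approximately 46.5% of outcomes fall in the interval [8, 10].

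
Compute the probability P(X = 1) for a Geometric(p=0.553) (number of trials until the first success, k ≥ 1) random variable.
0.553000

We have X ~ Geometric(p=0.553) (number of trials until the first success, k ≥ 1).

For a Geometric distribution, the PMF gives us the probability of each outcome.

Using the PMF formula:
P(X = 1) = 0.553000

Rounded to 4 decimal places: 0.5530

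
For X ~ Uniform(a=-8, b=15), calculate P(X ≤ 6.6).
0.634783

We have X ~ Uniform(a=-8, b=15).

The CDF gives us P(X ≤ k).

Using the CDF:
P(X ≤ 6.6) = 0.634783

This means there's approximately a 63.5% chance that X is at most 6.6.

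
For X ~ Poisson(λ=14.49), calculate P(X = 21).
0.024053

We have X ~ Poisson(λ=14.49).

For a Poisson distribution, the PMF gives us the probability of each outcome.

Using the PMF formula:
P(X = 21) = 0.024053

Rounded to 4 decimal places: 0.0241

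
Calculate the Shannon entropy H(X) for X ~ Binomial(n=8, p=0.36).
1.7169 nats

We have X ~ Binomial(n=8, p=0.36).

The Shannon entropy measures the uncertainty or information content of the distribution.

For a Binomial distribution with n=8, p=0.36:
H(X) = 1.7169 nats

(In bits, this would be 2.4769 bits.)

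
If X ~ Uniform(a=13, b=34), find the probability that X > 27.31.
0.318571

We have X ~ Uniform(a=13, b=34).

P(X > 27.31) = 1 - P(X ≤ 27.31)
                = 1 - F(27.31)
                = 1 - 0.681429
                = 0.318571

So there's approximately a 31.9% chance that X exceeds 27.31.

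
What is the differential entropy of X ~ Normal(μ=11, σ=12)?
3.9038 nats

We have X ~ Normal(μ=11, σ=12).

The differential entropy measures the uncertainty or information content of the distribution.

For a Normal distribution with μ=11, σ=12:
h(X) = 3.9038 nats

(In bits, this would be 5.6321 bits.)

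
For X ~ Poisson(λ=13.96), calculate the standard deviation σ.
3.7363

We have X ~ Poisson(λ=13.96).

For a Poisson distribution with λ=13.96:
σ = √Var(X) = 3.7363

The standard deviation is the square root of the variance.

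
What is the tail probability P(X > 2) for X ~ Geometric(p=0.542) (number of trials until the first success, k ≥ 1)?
0.209764

We have X ~ Geometric(p=0.542) (number of trials until the first success, k ≥ 1).

P(X > 2) = 1 - P(X ≤ 2)
                = 1 - F(2)
                = 1 - 0.790236
                = 0.209764

So there's approximately a 21.0% chance that X exceeds 2.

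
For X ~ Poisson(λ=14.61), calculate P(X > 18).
0.154089

We have X ~ Poisson(λ=14.61).

P(X > 18) = 1 - P(X ≤ 18)
                = 1 - F(18)
                = 1 - 0.845911
                = 0.154089

So there's approximately a 15.4% chance that X exceeds 18.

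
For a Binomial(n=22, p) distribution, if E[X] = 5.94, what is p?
p = 0.27

For a Binomial(n, p) distribution:
E[X] = n × p

Given n = 22 and E[X] = 5.94:
5.94 = 22 × p
p = 5.94 / 22 = 0.27

Verification: Binomial(22, 0.27) has E[X] = 5.94 ✓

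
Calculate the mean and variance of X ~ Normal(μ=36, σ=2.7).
E[X] = 36.0000, Var(X) = 7.2900

We have X ~ Normal(μ=36, σ=2.7).

For a Normal distribution with μ=36, σ=2.7:

Expected value:
E[X] = 36.0000

Variance:
Var(X) = 7.2900

Standard deviation:
σ = √Var(X) = 2.7000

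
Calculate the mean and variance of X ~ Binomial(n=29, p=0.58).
E[X] = 16.8200, Var(X) = 7.0644

We have X ~ Binomial(n=29, p=0.58).

For a Binomial distribution with n=29, p=0.58:

Expected value:
E[X] = 16.8200

Variance:
Var(X) = 7.0644

Standard deviation:
σ = √Var(X) = 2.6579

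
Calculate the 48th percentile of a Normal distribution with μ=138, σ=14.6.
137.2678

We have X ~ Normal(μ=138, σ=14.6).

We want to find x such that P(X ≤ x) = 0.48.

This is the 48th percentile, which means 48% of values fall below this point.

Using the inverse CDF (quantile function):
x = F⁻¹(0.48) = 137.2678

Verification: P(X ≤ 137.2678) = 0.48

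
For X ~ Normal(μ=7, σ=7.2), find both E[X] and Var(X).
E[X] = 7.0000, Var(X) = 51.8400

We have X ~ Normal(μ=7, σ=7.2).

For a Normal distribution with μ=7, σ=7.2:

Expected value:
E[X] = 7.0000

Variance:
Var(X) = 51.8400

Standard deviation:
σ = √Var(X) = 7.2000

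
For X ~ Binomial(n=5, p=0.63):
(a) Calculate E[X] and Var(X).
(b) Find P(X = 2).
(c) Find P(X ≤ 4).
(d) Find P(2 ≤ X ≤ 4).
(a) E[X] = 3.1500, Var(X) = 1.1655
(b) P(X = 2) = 0.201042
(c) P(X ≤ 4) = 0.900756
(d) P(2 ≤ X ≤ 4) = 0.834786

We have X ~ Binomial(n=5, p=0.63).

(a) Moments:
E[X] = 3.1500
Var(X) = 1.1655
σ = √Var(X) = 1.0796

(b) Point probability using PMF:
P(X = 2) = 0.201042

(c) Cumulative probability using CDF:
P(X ≤ 4) = F(4) = 0.900756

(d) Range probability:
P(2 ≤ X ≤ 4) = P(X ≤ 4) - P(X ≤ 1)
                   = F(4) - F(1)
                   = 0.900756 - 0.065970
                   = 0.834786

This means approximately 83.5% of outcomes fall in the interval [2, 4].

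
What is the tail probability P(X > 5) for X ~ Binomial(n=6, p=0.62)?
0.056800

We have X ~ Binomial(n=6, p=0.62).

P(X > 5) = 1 - P(X ≤ 5)
                = 1 - F(5)
                = 1 - 0.943200
                = 0.056800

So there's approximately a 5.7% chance that X exceeds 5.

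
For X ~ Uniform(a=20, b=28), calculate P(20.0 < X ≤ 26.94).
0.867500

We have X ~ Uniform(a=20, b=28).

To find P(20.0 < X ≤ 26.94), we use:
P(20.0 < X ≤ 26.94) = P(X ≤ 26.94) - P(X ≤ 20.0)
                 = F(26.94) - F(20.0)
                 = 0.867500 - 0.000000
                 = 0.867500

So there's approximately a 86.8% chance that X falls in this range.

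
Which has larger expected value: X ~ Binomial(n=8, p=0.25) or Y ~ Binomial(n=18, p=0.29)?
Y has larger mean (5.2200 > 2.0000)

Compute the expected value for each distribution:

X ~ Binomial(n=8, p=0.25):
E[X] = 2.0000

Y ~ Binomial(n=18, p=0.29):
E[Y] = 5.2200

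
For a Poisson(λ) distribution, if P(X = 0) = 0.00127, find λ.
λ = 6.6687

For a Poisson(λ) distribution, the PMF at 0 is:
P(X = 0) = λ^0 e^(-λ) / 0! = e^(-λ)

Given P(X = 0) = 0.00127:
e^(-λ) = 0.00127
-λ = ln(0.00127)
λ = -ln(0.00127) = 6.6687

Verification: e^(-6.6687) = 0.00127 ✓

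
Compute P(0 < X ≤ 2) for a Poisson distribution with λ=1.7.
0.574540

We have X ~ Poisson(λ=1.7).

To find P(0 < X ≤ 2), we use:
P(0 < X ≤ 2) = P(X ≤ 2) - P(X ≤ 0)
                 = F(2) - F(0)
                 = 0.757223 - 0.182684
                 = 0.574540

So there's approximately a 57.5% chance that X falls in this range.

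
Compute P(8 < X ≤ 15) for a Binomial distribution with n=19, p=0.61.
0.897275

We have X ~ Binomial(n=19, p=0.61).

To find P(8 < X ≤ 15), we use:
P(8 < X ≤ 15) = P(X ≤ 15) - P(X ≤ 8)
                 = F(15) - F(8)
                 = 0.971947 - 0.074672
                 = 0.897275

So there's approximately a 89.7% chance that X falls in this range.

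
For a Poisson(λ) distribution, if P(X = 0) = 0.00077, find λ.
λ = 7.1691

For a Poisson(λ) distribution, the PMF at 0 is:
P(X = 0) = λ^0 e^(-λ) / 0! = e^(-λ)

Given P(X = 0) = 0.00077:
e^(-λ) = 0.00077
-λ = ln(0.00077)
λ = -ln(0.00077) = 7.1691

Verification: e^(-7.1691) = 0.00077 ✓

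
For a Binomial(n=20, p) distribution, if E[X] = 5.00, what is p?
p = 0.25

For a Binomial(n, p) distribution:
E[X] = n × p

Given n = 20 and E[X] = 5.00:
5.00 = 20 × p
p = 5.00 / 20 = 0.25

Verification: Binomial(20, 0.25) has E[X] = 5.00 ✓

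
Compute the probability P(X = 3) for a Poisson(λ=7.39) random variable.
0.041528

We have X ~ Poisson(λ=7.39).

For a Poisson distribution, the PMF gives us the probability of each outcome.

Using the PMF formula:
P(X = 3) = 0.041528

Rounded to 4 decimal places: 0.0415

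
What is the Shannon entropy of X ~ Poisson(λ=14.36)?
2.7451 nats

We have X ~ Poisson(λ=14.36).

The Shannon entropy measures the uncertainty or information content of the distribution.

For a Poisson distribution with λ=14.36:
H(X) = 2.7451 nats

(In bits, this would be 3.9604 bits.)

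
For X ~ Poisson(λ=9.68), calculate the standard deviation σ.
3.1113

We have X ~ Poisson(λ=9.68).

For a Poisson distribution with λ=9.68:
σ = √Var(X) = 3.1113

The standard deviation is the square root of the variance.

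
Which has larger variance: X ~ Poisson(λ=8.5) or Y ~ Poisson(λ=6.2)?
X has larger variance (8.5000 > 6.2000)

Compute the variance for each distribution:

X ~ Poisson(λ=8.5):
Var(X) = 8.5000

Y ~ Poisson(λ=6.2):
Var(Y) = 6.2000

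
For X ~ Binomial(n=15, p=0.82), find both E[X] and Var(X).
E[X] = 12.3000, Var(X) = 2.2140

We have X ~ Binomial(n=15, p=0.82).

For a Binomial distribution with n=15, p=0.82:

Expected value:
E[X] = 12.3000

Variance:
Var(X) = 2.2140

Standard deviation:
σ = √Var(X) = 1.4880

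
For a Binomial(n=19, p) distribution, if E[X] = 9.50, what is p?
p = 0.5

For a Binomial(n, p) distribution:
E[X] = n × p

Given n = 19 and E[X] = 9.50:
9.50 = 19 × p
p = 9.50 / 19 = 0.5

Verification: Binomial(19, 0.5) has E[X] = 9.50 ✓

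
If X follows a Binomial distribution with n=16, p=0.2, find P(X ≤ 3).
0.598134

We have X ~ Binomial(n=16, p=0.2).

The CDF gives us P(X ≤ k).

Using the CDF:
P(X ≤ 3) = 0.598134

This means there's approximately a 59.8% chance that X is at most 3.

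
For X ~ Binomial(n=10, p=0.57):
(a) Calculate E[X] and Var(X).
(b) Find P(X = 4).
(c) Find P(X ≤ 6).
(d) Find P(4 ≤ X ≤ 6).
(a) E[X] = 5.7000, Var(X) = 2.4510
(b) P(X = 4) = 0.140129
(c) P(X ≤ 6) = 0.689840
(d) P(4 ≤ X ≤ 6) = 0.609264

We have X ~ Binomial(n=10, p=0.57).

(a) Moments:
E[X] = 5.7000
Var(X) = 2.4510
σ = √Var(X) = 1.5656

(b) Point probability using PMF:
P(X = 4) = 0.140129

(c) Cumulative probability using CDF:
P(X ≤ 6) = F(6) = 0.689840

(d) Range probability:
P(4 ≤ X ≤ 6) = P(X ≤ 6) - P(X ≤ 3)
                   = F(6) - F(3)
                   = 0.689840 - 0.080576
                   = 0.609264

This means approximately 60.9% of outcomes fall in the interval [4, 6].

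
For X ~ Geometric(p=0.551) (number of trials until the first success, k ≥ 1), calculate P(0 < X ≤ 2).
0.798399

We have X ~ Geometric(p=0.551) (number of trials until the first success, k ≥ 1).

To find P(0 < X ≤ 2), we use:
P(0 < X ≤ 2) = P(X ≤ 2) - P(X ≤ 0)
                 = F(2) - F(0)
                 = 0.798399 - 0.000000
                 = 0.798399

So there's approximately a 79.8% chance that X falls in this range.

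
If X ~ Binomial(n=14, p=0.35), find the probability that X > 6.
0.183592

We have X ~ Binomial(n=14, p=0.35).

P(X > 6) = 1 - P(X ≤ 6)
                = 1 - F(6)
                = 1 - 0.816408
                = 0.183592

So there's approximately a 18.4% chance that X exceeds 6.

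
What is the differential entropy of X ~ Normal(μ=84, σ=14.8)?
4.1136 nats

We have X ~ Normal(μ=84, σ=14.8).

The differential entropy measures the uncertainty or information content of the distribution.

For a Normal distribution with μ=84, σ=14.8:
h(X) = 4.1136 nats

(In bits, this would be 5.9346 bits.)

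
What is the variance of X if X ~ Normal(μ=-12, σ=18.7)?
349.6900

We have X ~ Normal(μ=-12, σ=18.7).

For a Normal distribution with μ=-12, σ=18.7:
Var(X) = 349.6900

The variance measures the spread of the distribution around the mean.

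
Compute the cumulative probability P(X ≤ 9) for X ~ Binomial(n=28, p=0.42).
0.194364

We have X ~ Binomial(n=28, p=0.42).

The CDF gives us P(X ≤ k).

Using the CDF:
P(X ≤ 9) = 0.194364

This means there's approximately a 19.4% chance that X is at most 9.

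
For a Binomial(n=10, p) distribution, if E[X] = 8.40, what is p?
p = 0.84

For a Binomial(n, p) distribution:
E[X] = n × p

Given n = 10 and E[X] = 8.40:
8.40 = 10 × p
p = 8.40 / 10 = 0.84

Verification: Binomial(10, 0.84) has E[X] = 8.40 ✓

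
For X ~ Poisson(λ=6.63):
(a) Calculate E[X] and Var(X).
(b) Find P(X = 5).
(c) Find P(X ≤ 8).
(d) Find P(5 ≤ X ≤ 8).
(a) E[X] = 6.6300, Var(X) = 6.6300
(b) P(X = 5) = 0.140933
(c) P(X ≤ 8) = 0.775901
(d) P(5 ≤ X ≤ 8) = 0.566405

We have X ~ Poisson(λ=6.63).

(a) Moments:
E[X] = 6.6300
Var(X) = 6.6300
σ = √Var(X) = 2.5749

(b) Point probability using PMF:
P(X = 5) = 0.140933

(c) Cumulative probability using CDF:
P(X ≤ 8) = F(8) = 0.775901

(d) Range probability:
P(5 ≤ X ≤ 8) = P(X ≤ 8) - P(X ≤ 4)
                   = F(8) - F(4)
                   = 0.775901 - 0.209496
                   = 0.566405

This means approximately 56.6% of outcomes fall in the interval [5, 8].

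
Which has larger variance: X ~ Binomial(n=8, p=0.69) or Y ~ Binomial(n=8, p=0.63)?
Y has larger variance (1.8648 > 1.7112)

Compute the variance for each distribution:

X ~ Binomial(n=8, p=0.69):
Var(X) = 1.7112

Y ~ Binomial(n=8, p=0.63):
Var(Y) = 1.8648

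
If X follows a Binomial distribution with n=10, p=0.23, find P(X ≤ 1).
0.292116

We have X ~ Binomial(n=10, p=0.23).

The CDF gives us P(X ≤ k).

Using the CDF:
P(X ≤ 1) = 0.292116

This means there's approximately a 29.2% chance that X is at most 1.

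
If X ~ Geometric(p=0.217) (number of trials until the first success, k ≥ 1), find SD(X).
4.0778

We have X ~ Geometric(p=0.217) (number of trials until the first success, k ≥ 1).

For a Geometric distribution with p=0.217 (number of trials until the first success, k ≥ 1):
σ = √Var(X) = 4.0778

The standard deviation is the square root of the variance.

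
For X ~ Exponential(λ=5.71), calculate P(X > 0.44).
0.081073

We have X ~ Exponential(λ=5.71).

P(X > 0.44) = 1 - P(X ≤ 0.44)
                = 1 - F(0.44)
                = 1 - 0.918927
                = 0.081073

So there's approximately a 8.1% chance that X exceeds 0.44.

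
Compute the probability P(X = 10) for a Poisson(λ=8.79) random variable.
0.115525

We have X ~ Poisson(λ=8.79).

For a Poisson distribution, the PMF gives us the probability of each outcome.

Using the PMF formula:
P(X = 10) = 0.115525

Rounded to 4 decimal places: 0.1155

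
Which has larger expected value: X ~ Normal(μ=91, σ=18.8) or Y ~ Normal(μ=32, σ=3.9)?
X has larger mean (91.0000 > 32.0000)

Compute the expected value for each distribution:

X ~ Normal(μ=91, σ=18.8):
E[X] = 91.0000

Y ~ Normal(μ=32, σ=3.9):
E[Y] = 32.0000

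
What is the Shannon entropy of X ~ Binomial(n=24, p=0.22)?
2.1190 nats

We have X ~ Binomial(n=24, p=0.22).

The Shannon entropy measures the uncertainty or information content of the distribution.

For a Binomial distribution with n=24, p=0.22:
H(X) = 2.1190 nats

(In bits, this would be 3.0571 bits.)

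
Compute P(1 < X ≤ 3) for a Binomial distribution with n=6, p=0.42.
0.588544

We have X ~ Binomial(n=6, p=0.42).

To find P(1 < X ≤ 3), we use:
P(1 < X ≤ 3) = P(X ≤ 3) - P(X ≤ 1)
                 = F(3) - F(1)
                 = 0.792014 - 0.203471
                 = 0.588544

So there's approximately a 58.9% chance that X falls in this range.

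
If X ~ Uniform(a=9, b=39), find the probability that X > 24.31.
0.489667

We have X ~ Uniform(a=9, b=39).

P(X > 24.31) = 1 - P(X ≤ 24.31)
                = 1 - F(24.31)
                = 1 - 0.510333
                = 0.489667

So there's approximately a 49.0% chance that X exceeds 24.31.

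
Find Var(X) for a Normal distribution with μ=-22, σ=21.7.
470.8900

We have X ~ Normal(μ=-22, σ=21.7).

For a Normal distribution with μ=-22, σ=21.7:
Var(X) = 470.8900

The variance measures the spread of the distribution around the mean.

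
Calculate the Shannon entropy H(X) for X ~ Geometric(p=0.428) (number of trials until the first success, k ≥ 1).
1.5952 nats

We have X ~ Geometric(p=0.428) (number of trials until the first success, k ≥ 1).

The Shannon entropy measures the uncertainty or information content of the distribution.

For a Geometric distribution with p=0.428 (number of trials until the first success, k ≥ 1):
H(X) = 1.5952 nats

(In bits, this would be 2.3014 bits.)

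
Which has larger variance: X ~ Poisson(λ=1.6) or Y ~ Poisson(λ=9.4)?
Y has larger variance (9.4000 > 1.6000)

Compute the variance for each distribution:

X ~ Poisson(λ=1.6):
Var(X) = 1.6000

Y ~ Poisson(λ=9.4):
Var(Y) = 9.4000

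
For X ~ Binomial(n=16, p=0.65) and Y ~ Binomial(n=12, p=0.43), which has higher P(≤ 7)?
Y has higher probability (P(Y ≤ 7) = 0.9131 > P(X ≤ 7) = 0.0671)

Compute P(≤ 7) for each distribution:

X ~ Binomial(n=16, p=0.65):
P(X ≤ 7) = 0.0671

Y ~ Binomial(n=12, p=0.43):
P(Y ≤ 7) = 0.9131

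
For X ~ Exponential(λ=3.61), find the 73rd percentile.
0.3627

We have X ~ Exponential(λ=3.61).

We want to find x such that P(X ≤ x) = 0.73.

This is the 73rd percentile, which means 73% of values fall below this point.

Using the inverse CDF (quantile function):
x = F⁻¹(0.73) = 0.3627

Verification: P(X ≤ 0.3627) = 0.73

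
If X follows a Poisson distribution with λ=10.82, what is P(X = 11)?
0.119200

We have X ~ Poisson(λ=10.82).

For a Poisson distribution, the PMF gives us the probability of each outcome.

Using the PMF formula:
P(X = 11) = 0.119200

Rounded to 4 decimal places: 0.1192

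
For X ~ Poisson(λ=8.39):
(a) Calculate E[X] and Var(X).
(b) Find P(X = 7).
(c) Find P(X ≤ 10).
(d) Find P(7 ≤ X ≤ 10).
(a) E[X] = 8.3900, Var(X) = 8.3900
(b) P(X = 7) = 0.131878
(c) P(X ≤ 10) = 0.775384
(d) P(7 ≤ X ≤ 10) = 0.507293

We have X ~ Poisson(λ=8.39).

(a) Moments:
E[X] = 8.3900
Var(X) = 8.3900
σ = √Var(X) = 2.8965

(b) Point probability using PMF:
P(X = 7) = 0.131878

(c) Cumulative probability using CDF:
P(X ≤ 10) = F(10) = 0.775384

(d) Range probability:
P(7 ≤ X ≤ 10) = P(X ≤ 10) - P(X ≤ 6)
                   = F(10) - F(6)
                   = 0.775384 - 0.268091
                   = 0.507293

This means approximately 50.7% of outcomes fall in the interval [7, 10].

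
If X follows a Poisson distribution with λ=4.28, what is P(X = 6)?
0.118182

We have X ~ Poisson(λ=4.28).

For a Poisson distribution, the PMF gives us the probability of each outcome.

Using the PMF formula:
P(X = 6) = 0.118182

Rounded to 4 decimal places: 0.1182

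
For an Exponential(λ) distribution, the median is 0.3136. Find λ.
λ = 2.2103

For X ~ Exponential(λ), the CDF is F(x) = 1 - e^(-λx).
The median m satisfies F(m) = 0.5:
1 - e^(-λm) = 0.5
e^(-λm) = 0.5
λm = ln(2)
m = ln(2) / λ

Given m = 0.3136:
λ = ln(2) / 0.3136 = 0.693147 / 0.3136 = 2.2103

Verification: ln(2) / 2.2103 = 0.3136 ✓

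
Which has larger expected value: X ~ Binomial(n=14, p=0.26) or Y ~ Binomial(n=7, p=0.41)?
X has larger mean (3.6400 > 2.8700)

Compute the expected value for each distribution:

X ~ Binomial(n=14, p=0.26):
E[X] = 3.6400

Y ~ Binomial(n=7, p=0.41):
E[Y] = 2.8700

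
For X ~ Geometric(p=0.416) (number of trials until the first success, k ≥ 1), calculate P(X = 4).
0.082858

We have X ~ Geometric(p=0.416) (number of trials until the first success, k ≥ 1).

For a Geometric distribution, the PMF gives us the probability of each outcome.

Using the PMF formula:
P(X = 4) = 0.082858

Rounded to 4 decimal places: 0.0829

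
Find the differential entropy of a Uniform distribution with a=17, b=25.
2.0794 nats

We have X ~ Uniform(a=17, b=25).

The differential entropy measures the uncertainty or information content of the distribution.

For a Uniform distribution with a=17, b=25:
h(X) = 2.0794 nats

(In bits, this would be 3.0000 bits.)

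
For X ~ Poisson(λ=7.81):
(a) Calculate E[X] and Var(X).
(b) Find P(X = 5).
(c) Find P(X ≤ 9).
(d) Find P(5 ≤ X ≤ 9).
(a) E[X] = 7.8100, Var(X) = 7.8100
(b) P(X = 5) = 0.098228
(c) P(X ≤ 9) = 0.739901
(d) P(5 ≤ X ≤ 9) = 0.628862

We have X ~ Poisson(λ=7.81).

(a) Moments:
E[X] = 7.8100
Var(X) = 7.8100
σ = √Var(X) = 2.7946

(b) Point probability using PMF:
P(X = 5) = 0.098228

(c) Cumulative probability using CDF:
P(X ≤ 9) = F(9) = 0.739901

(d) Range probability:
P(5 ≤ X ≤ 9) = P(X ≤ 9) - P(X ≤ 4)
                   = F(9) - F(4)
                   = 0.739901 - 0.111039
                   = 0.628862

This means approximately 62.9% of outcomes fall in the interval [5, 9].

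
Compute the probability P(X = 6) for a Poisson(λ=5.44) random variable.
0.156206

We have X ~ Poisson(λ=5.44).

For a Poisson distribution, the PMF gives us the probability of each outcome.

Using the PMF formula:
P(X = 6) = 0.156206

Rounded to 4 decimal places: 0.1562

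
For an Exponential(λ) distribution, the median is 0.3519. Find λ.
λ = 1.9697

For X ~ Exponential(λ), the CDF is F(x) = 1 - e^(-λx).
The median m satisfies F(m) = 0.5:
1 - e^(-λm) = 0.5
e^(-λm) = 0.5
λm = ln(2)
m = ln(2) / λ

Given m = 0.3519:
λ = ln(2) / 0.3519 = 0.693147 / 0.3519 = 1.9697

Verification: ln(2) / 1.9697 = 0.3519 ✓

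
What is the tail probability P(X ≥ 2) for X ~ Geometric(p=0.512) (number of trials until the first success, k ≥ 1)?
0.488000

We have X ~ Geometric(p=0.512) (number of trials until the first success, k ≥ 1).

For discrete distributions, P(X ≥ 2) = 1 - P(X ≤ 1).

P(X ≤ 1) = 0.512000
P(X ≥ 2) = 1 - 0.512000 = 0.488000

So there's approximately a 48.8% chance that X is at least 2.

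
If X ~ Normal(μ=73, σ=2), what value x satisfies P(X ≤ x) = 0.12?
70.6500

We have X ~ Normal(μ=73, σ=2).

We want to find x such that P(X ≤ x) = 0.12.

This is the 12th percentile, which means 12% of values fall below this point.

Using the inverse CDF (quantile function):
x = F⁻¹(0.12) = 70.6500

Verification: P(X ≤ 70.6500) = 0.12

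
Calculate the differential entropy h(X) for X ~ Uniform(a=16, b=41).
3.2189 nats

We have X ~ Uniform(a=16, b=41).

The differential entropy measures the uncertainty or information content of the distribution.

For a Uniform distribution with a=16, b=41:
h(X) = 3.2189 nats

(In bits, this would be 4.6439 bits.)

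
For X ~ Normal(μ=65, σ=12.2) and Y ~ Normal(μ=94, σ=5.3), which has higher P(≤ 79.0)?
X has higher probability (P(X ≤ 79.0) = 0.8744 > P(Y ≤ 79.0) = 0.0023)

Compute P(≤ 79.0) for each distribution:

X ~ Normal(μ=65, σ=12.2):
P(X ≤ 79.0) = 0.8744

Y ~ Normal(μ=94, σ=5.3):
P(Y ≤ 79.0) = 0.0023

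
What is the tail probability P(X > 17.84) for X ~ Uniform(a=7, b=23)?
0.322500

We have X ~ Uniform(a=7, b=23).

P(X > 17.84) = 1 - P(X ≤ 17.84)
                = 1 - F(17.84)
                = 1 - 0.677500
                = 0.322500

So there's approximately a 32.2% chance that X exceeds 17.84.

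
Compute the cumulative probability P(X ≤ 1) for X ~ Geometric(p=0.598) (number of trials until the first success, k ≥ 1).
0.598000

We have X ~ Geometric(p=0.598) (number of trials until the first success, k ≥ 1).

The CDF gives us P(X ≤ k).

Using the CDF:
P(X ≤ 1) = 0.598000

This means there's approximately a 59.8% chance that X is at most 1.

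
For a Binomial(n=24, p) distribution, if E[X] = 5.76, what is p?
p = 0.24

For a Binomial(n, p) distribution:
E[X] = n × p

Given n = 24 and E[X] = 5.76:
5.76 = 24 × p
p = 5.76 / 24 = 0.24

Verification: Binomial(24, 0.24) has E[X] = 5.76 ✓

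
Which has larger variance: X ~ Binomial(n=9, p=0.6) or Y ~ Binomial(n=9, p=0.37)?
X has larger variance (2.1600 > 2.0979)

Compute the variance for each distribution:

X ~ Binomial(n=9, p=0.6):
Var(X) = 2.1600

Y ~ Binomial(n=9, p=0.37):
Var(Y) = 2.0979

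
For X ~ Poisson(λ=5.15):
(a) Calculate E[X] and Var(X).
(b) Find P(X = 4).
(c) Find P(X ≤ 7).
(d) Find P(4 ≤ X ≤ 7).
(a) E[X] = 5.1500, Var(X) = 5.1500
(b) P(X = 4) = 0.169981
(c) P(X ≤ 7) = 0.850499
(d) P(4 ≤ X ≤ 7) = 0.605901

We have X ~ Poisson(λ=5.15).

(a) Moments:
E[X] = 5.1500
Var(X) = 5.1500
σ = √Var(X) = 2.2694

(b) Point probability using PMF:
P(X = 4) = 0.169981

(c) Cumulative probability using CDF:
P(X ≤ 7) = F(7) = 0.850499

(d) Range probability:
P(4 ≤ X ≤ 7) = P(X ≤ 7) - P(X ≤ 3)
                   = F(7) - F(3)
                   = 0.850499 - 0.244598
                   = 0.605901

This means approximately 60.6% of outcomes fall in the interval [4, 7].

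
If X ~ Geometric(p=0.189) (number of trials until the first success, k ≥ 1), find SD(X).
4.7648

We have X ~ Geometric(p=0.189) (number of trials until the first success, k ≥ 1).

For a Geometric distribution with p=0.189 (number of trials until the first success, k ≥ 1):
σ = √Var(X) = 4.7648

The standard deviation is the square root of the variance.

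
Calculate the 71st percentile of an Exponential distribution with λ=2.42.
0.5115

We have X ~ Exponential(λ=2.42).

We want to find x such that P(X ≤ x) = 0.71.

This is the 71st percentile, which means 71% of values fall below this point.

Using the inverse CDF (quantile function):
x = F⁻¹(0.71) = 0.5115

Verification: P(X ≤ 0.5115) = 0.71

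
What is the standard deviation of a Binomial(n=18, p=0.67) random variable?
1.9949

We have X ~ Binomial(n=18, p=0.67).

For a Binomial distribution with n=18, p=0.67:
σ = √Var(X) = 1.9949

The standard deviation is the square root of the variance.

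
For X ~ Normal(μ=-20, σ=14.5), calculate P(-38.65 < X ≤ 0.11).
0.818078

We have X ~ Normal(μ=-20, σ=14.5).

To find P(-38.65 < X ≤ 0.11), we use:
P(-38.65 < X ≤ 0.11) = P(X ≤ 0.11) - P(X ≤ -38.65)
                 = F(0.11) - F(-38.65)
                 = 0.917263 - 0.099185
                 = 0.818078

So there's approximately a 81.8% chance that X falls in this range.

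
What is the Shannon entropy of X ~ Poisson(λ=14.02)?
2.7330 nats

We have X ~ Poisson(λ=14.02).

The Shannon entropy measures the uncertainty or information content of the distribution.

For a Poisson distribution with λ=14.02:
H(X) = 2.7330 nats

(In bits, this would be 3.9429 bits.)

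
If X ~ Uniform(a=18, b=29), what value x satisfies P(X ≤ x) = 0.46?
23.0600

We have X ~ Uniform(a=18, b=29).

We want to find x such that P(X ≤ x) = 0.46.

This is the 46th percentile, which means 46% of values fall below this point.

Using the inverse CDF (quantile function):
x = F⁻¹(0.46) = 23.0600

Verification: P(X ≤ 23.0600) = 0.46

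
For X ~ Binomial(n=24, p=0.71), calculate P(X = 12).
0.015700

We have X ~ Binomial(n=24, p=0.71).

For a Binomial distribution, the PMF gives us the probability of each outcome.

Using the PMF formula:
P(X = 12) = 0.015700

Rounded to 4 decimal places: 0.0157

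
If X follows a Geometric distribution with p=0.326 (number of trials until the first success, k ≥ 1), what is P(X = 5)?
0.067276

We have X ~ Geometric(p=0.326) (number of trials until the first success, k ≥ 1).

For a Geometric distribution, the PMF gives us the probability of each outcome.

Using the PMF formula:
P(X = 5) = 0.067276

Rounded to 4 decimal places: 0.0673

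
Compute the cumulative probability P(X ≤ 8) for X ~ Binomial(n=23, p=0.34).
0.625516

We have X ~ Binomial(n=23, p=0.34).

The CDF gives us P(X ≤ k).

Using the CDF:
P(X ≤ 8) = 0.625516

This means there's approximately a 62.6% chance that X is at most 8.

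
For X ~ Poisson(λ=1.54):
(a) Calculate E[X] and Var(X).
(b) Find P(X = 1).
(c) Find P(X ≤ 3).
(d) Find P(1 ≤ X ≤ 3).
(a) E[X] = 1.5400, Var(X) = 1.5400
(b) P(X = 1) = 0.330147
(c) P(X ≤ 3) = 0.929237
(d) P(1 ≤ X ≤ 3) = 0.714856

We have X ~ Poisson(λ=1.54).

(a) Moments:
E[X] = 1.5400
Var(X) = 1.5400
σ = √Var(X) = 1.2410

(b) Point probability using PMF:
P(X = 1) = 0.330147

(c) Cumulative probability using CDF:
P(X ≤ 3) = F(3) = 0.929237

(d) Range probability:
P(1 ≤ X ≤ 3) = P(X ≤ 3) - P(X ≤ 0)
                   = F(3) - F(0)
                   = 0.929237 - 0.214381
                   = 0.714856

This means approximately 71.5% of outcomes fall in the interval [1, 3].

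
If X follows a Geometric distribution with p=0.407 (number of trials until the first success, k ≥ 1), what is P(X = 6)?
0.029845

We have X ~ Geometric(p=0.407) (number of trials until the first success, k ≥ 1).

For a Geometric distribution, the PMF gives us the probability of each outcome.

Using the PMF formula:
P(X = 6) = 0.029845

Rounded to 4 decimal places: 0.0298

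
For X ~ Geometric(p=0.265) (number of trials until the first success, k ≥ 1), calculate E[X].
3.7736

We have X ~ Geometric(p=0.265) (number of trials until the first success, k ≥ 1).

For a Geometric distribution with p=0.265 (number of trials until the first success, k ≥ 1):
E[X] = 3.7736

This is the expected (average) value of X.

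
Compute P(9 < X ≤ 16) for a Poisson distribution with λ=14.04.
0.644926

We have X ~ Poisson(λ=14.04).

To find P(9 < X ≤ 16), we use:
P(9 < X ≤ 16) = P(X ≤ 16) - P(X ≤ 9)
                 = F(16) - F(9)
                 = 0.752446 - 0.107519
                 = 0.644926

So there's approximately a 64.5% chance that X falls in this range.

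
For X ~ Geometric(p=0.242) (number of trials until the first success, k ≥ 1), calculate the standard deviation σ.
3.5977

We have X ~ Geometric(p=0.242) (number of trials until the first success, k ≥ 1).

For a Geometric distribution with p=0.242 (number of trials until the first success, k ≥ 1):
σ = √Var(X) = 3.5977

The standard deviation is the square root of the variance.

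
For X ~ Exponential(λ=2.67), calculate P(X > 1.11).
0.051628

We have X ~ Exponential(λ=2.67).

P(X > 1.11) = 1 - P(X ≤ 1.11)
                = 1 - F(1.11)
                = 1 - 0.948372
                = 0.051628

So there's approximately a 5.2% chance that X exceeds 1.11.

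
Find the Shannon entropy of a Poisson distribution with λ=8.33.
2.4681 nats

We have X ~ Poisson(λ=8.33).

The Shannon entropy measures the uncertainty or information content of the distribution.

For a Poisson distribution with λ=8.33:
H(X) = 2.4681 nats

(In bits, this would be 3.5608 bits.)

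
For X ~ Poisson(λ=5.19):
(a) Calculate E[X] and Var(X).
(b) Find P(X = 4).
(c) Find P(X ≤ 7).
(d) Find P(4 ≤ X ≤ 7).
(a) E[X] = 5.1900, Var(X) = 5.1900
(b) P(X = 4) = 0.168450
(c) P(X ≤ 7) = 0.846045
(d) P(4 ≤ X ≤ 7) = 0.606684

We have X ~ Poisson(λ=5.19).

(a) Moments:
E[X] = 5.1900
Var(X) = 5.1900
σ = √Var(X) = 2.2782

(b) Point probability using PMF:
P(X = 4) = 0.168450

(c) Cumulative probability using CDF:
P(X ≤ 7) = F(7) = 0.846045

(d) Range probability:
P(4 ≤ X ≤ 7) = P(X ≤ 7) - P(X ≤ 3)
                   = F(7) - F(3)
                   = 0.846045 - 0.239361
                   = 0.606684

This means approximately 60.7% of outcomes fall in the interval [4, 7].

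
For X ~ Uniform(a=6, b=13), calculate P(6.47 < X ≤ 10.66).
0.598571

We have X ~ Uniform(a=6, b=13).

To find P(6.47 < X ≤ 10.66), we use:
P(6.47 < X ≤ 10.66) = P(X ≤ 10.66) - P(X ≤ 6.47)
                 = F(10.66) - F(6.47)
                 = 0.665714 - 0.067143
                 = 0.598571

So there's approximately a 59.9% chance that X falls in this range.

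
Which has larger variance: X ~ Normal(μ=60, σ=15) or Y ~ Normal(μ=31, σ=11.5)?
X has larger variance (225.0000 > 132.2500)

Compute the variance for each distribution:

X ~ Normal(μ=60, σ=15):
Var(X) = 225.0000

Y ~ Normal(μ=31, σ=11.5):
Var(Y) = 132.2500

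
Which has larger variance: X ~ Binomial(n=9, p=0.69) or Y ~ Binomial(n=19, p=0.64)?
Y has larger variance (4.3776 > 1.9251)

Compute the variance for each distribution:

X ~ Binomial(n=9, p=0.69):
Var(X) = 1.9251

Y ~ Binomial(n=19, p=0.64):
Var(Y) = 4.3776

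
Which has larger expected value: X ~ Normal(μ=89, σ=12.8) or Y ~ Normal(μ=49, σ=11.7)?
X has larger mean (89.0000 > 49.0000)

Compute the expected value for each distribution:

X ~ Normal(μ=89, σ=12.8):
E[X] = 89.0000

Y ~ Normal(μ=49, σ=11.7):
E[Y] = 49.0000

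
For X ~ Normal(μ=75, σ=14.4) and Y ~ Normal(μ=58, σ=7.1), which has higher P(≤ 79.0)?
Y has higher probability (P(Y ≤ 79.0) = 0.9985 > P(X ≤ 79.0) = 0.6094)

Compute P(≤ 79.0) for each distribution:

X ~ Normal(μ=75, σ=14.4):
P(X ≤ 79.0) = 0.6094

Y ~ Normal(μ=58, σ=7.1):
P(Y ≤ 79.0) = 0.9985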